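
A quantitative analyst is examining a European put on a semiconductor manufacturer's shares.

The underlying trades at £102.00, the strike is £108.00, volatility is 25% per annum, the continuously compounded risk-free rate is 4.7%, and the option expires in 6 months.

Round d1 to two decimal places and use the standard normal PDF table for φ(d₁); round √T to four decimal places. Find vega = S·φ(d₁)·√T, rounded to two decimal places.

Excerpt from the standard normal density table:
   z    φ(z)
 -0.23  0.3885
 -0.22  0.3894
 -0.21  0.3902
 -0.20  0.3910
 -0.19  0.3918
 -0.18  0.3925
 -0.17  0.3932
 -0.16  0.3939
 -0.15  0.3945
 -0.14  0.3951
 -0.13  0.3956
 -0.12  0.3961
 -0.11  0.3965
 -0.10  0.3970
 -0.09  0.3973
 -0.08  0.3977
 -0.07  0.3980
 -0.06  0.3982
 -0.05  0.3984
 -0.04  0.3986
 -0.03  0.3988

28.63

σ√T = 0.25·√0.5 = 0.1768
d₁ = [ln(102/108) + (0.047 + 0.25²/2)·0.5] / 0.1768 = [-0.0572 + 0.0391] / 0.1768 = -0.1020 → -0.10
√T = √0.5 = 0.7071
φ(d₁) = φ(-0.10) = 0.3970
vega = S·φ(d₁)·√T = 102·0.3970·0.7071 = 28.6333
(The call has the same vega.)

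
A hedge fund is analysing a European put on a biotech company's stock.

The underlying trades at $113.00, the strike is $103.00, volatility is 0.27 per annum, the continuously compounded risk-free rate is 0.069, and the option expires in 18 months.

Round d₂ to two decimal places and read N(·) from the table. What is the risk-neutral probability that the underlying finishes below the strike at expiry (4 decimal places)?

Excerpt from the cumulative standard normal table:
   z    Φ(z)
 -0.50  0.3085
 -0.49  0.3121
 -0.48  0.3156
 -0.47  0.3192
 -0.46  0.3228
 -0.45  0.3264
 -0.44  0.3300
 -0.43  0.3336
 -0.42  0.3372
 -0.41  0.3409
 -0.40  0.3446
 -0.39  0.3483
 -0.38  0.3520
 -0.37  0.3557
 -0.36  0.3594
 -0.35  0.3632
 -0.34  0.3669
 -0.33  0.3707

0.3336

σ√T = 0.27·√1.5 = 0.3307
ln(S/K) + (r + σ²/2)T = ln(113/103) + (0.069 + 0.27²/2)·1.5 = 0.0927 + 0.1582 = 0.2508
d₁ = 0.2508 / 0.3307 = 0.7585 which rounds to 0.76
d₂ = d₁ − σ√T = 0.7585 − 0.3307 = 0.4279 which rounds to 0.43
Risk-neutral Pr[S_T < K] = N(−d₂) = N(-0.43) = 0.3336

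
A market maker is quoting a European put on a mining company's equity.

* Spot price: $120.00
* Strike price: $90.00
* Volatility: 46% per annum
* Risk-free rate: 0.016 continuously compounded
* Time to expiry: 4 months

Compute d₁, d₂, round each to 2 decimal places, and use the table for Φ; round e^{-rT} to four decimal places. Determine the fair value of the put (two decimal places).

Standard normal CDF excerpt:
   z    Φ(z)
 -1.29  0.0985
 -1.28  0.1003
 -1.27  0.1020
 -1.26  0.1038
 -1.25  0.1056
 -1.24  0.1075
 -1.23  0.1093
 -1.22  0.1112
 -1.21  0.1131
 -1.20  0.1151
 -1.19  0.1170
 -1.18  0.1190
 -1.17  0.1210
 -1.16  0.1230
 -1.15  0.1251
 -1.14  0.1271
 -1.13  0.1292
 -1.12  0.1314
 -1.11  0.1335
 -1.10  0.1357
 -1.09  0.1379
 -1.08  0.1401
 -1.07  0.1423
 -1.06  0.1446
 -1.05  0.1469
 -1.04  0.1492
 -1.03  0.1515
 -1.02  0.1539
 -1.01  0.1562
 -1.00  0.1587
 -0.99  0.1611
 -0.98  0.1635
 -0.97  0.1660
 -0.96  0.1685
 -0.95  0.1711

$1.96

σ√T = 0.46 × 0.5774 = 0.2656
d₁ = [ln(120/90) + (0.016 + 0.46²/2)·0.3333] / 0.2656 = [0.2877 + 0.0406] / 0.2656 = 1.2361 which rounds to 1.24
d₂ = d₁ − σ√T = 1.2361 − 0.2656 = 0.9705 which rounds to 0.97
exp(−rT) = exp(−0.016·0.3333) = 0.9947
P = 90·0.9947·N(-0.97) − 120·N(-1.24) = 90·0.9947·0.1660 − 120·0.1075 = 14.8608 − 12.9000 = 1.9608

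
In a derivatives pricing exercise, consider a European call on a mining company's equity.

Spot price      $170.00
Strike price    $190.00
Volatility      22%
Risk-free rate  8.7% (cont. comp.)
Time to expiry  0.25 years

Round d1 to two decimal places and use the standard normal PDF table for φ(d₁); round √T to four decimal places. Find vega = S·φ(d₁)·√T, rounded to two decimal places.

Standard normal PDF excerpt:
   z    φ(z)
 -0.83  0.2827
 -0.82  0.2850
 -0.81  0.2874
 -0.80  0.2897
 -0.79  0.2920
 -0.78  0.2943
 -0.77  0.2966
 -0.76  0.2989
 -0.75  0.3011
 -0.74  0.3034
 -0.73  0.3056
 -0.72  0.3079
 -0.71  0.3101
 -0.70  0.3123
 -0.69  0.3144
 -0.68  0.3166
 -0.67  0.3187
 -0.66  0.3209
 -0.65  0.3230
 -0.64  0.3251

T = 0.25;  σ√T = 0.1100
d₁ = [ln(170/190) + (0.087 + 0.22²/2)·0.25] / 0.1100 = [-0.1112 + 0.0278] / 0.1100 = -0.7584 ≈ -0.76
√T = √0.25 = 0.5000
φ(d₁) = φ(-0.76) = 0.2989
vega = S·φ(d₁)·√T = 170·0.2989·0.5000 = 25.4065

25.41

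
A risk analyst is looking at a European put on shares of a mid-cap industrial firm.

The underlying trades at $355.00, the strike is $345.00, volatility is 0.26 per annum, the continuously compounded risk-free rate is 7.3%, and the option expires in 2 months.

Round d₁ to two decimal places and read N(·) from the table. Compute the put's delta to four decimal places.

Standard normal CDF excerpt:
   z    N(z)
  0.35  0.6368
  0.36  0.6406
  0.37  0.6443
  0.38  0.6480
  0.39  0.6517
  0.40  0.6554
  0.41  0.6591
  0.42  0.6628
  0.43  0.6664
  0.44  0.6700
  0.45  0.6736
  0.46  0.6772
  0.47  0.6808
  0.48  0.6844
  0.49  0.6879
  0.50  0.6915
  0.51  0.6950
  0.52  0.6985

-0.3300

T = 0.1667;  σ√T = 0.1061
d₁ = [ln(355/345) + (0.073 + 0.26²/2)·0.1667] / 0.1061 = [0.0286 + 0.0178] / 0.1061 = 0.4369 → 0.44
N(d₁) = N(0.44) = 0.6700
Δ_put = N(d₁) − 1 = 0.6700 − 1 = -0.3300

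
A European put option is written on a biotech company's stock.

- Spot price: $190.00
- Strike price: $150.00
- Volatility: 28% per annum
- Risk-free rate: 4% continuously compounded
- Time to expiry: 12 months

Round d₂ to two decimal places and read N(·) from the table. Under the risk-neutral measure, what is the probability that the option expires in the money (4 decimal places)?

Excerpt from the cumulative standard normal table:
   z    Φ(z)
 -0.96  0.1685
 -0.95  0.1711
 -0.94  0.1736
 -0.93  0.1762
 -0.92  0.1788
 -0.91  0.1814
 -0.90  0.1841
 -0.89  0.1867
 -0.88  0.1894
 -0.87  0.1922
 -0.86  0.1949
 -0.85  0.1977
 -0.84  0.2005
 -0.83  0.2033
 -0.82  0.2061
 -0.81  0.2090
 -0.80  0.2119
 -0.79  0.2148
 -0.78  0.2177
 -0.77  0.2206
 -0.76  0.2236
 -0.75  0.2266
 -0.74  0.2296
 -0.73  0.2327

σ√T = 0.28 × 1.0000 = 0.2800
d₁ = [ln(190/150) + (0.04 + 0.28²/2)·1] / 0.2800 = [0.2364 + 0.0792] / 0.2800 = 1.1271 ⇒ 1.13
d₂ = d₁ − σ√T = 1.1271 − 0.2800 = 0.8471 ⇒ 0.85
Pr(exercise) under Q = N(−d₂) = N(-0.85) = 0.1977

0.1977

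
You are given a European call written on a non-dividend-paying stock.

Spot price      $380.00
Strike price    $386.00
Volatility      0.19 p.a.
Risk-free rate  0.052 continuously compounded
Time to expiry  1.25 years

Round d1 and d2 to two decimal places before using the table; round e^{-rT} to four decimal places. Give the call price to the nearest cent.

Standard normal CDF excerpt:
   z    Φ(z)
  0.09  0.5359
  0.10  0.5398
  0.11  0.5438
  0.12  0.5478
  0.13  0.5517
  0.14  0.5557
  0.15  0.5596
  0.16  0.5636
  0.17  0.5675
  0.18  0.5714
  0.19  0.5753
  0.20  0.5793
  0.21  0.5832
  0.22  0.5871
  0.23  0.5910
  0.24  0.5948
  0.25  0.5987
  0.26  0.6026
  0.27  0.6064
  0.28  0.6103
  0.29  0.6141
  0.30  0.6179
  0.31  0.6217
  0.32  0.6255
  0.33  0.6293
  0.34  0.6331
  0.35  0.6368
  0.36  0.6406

$41.02

T = 1.25;  σ√T = 0.2124
d₁ = [ln(380/386) + (0.052 + 0.19²/2)·1.25] / 0.2124 = [-0.0157 + 0.0876] / 0.2124 = 0.3385 ≈ 0.34
d₂ = d₁ − σ√T = 0.3385 − 0.2124 = 0.1260 ≈ 0.13
e^(−rT) = e^(−0.052·1.25) = 0.9371
N(d₁) = N(0.34) = 0.6331;  N(d₂) = N(0.13) = 0.5517
C = 380·0.6331 − 386·0.9371·0.5517 = 240.5780 − 199.5613 = 41.0167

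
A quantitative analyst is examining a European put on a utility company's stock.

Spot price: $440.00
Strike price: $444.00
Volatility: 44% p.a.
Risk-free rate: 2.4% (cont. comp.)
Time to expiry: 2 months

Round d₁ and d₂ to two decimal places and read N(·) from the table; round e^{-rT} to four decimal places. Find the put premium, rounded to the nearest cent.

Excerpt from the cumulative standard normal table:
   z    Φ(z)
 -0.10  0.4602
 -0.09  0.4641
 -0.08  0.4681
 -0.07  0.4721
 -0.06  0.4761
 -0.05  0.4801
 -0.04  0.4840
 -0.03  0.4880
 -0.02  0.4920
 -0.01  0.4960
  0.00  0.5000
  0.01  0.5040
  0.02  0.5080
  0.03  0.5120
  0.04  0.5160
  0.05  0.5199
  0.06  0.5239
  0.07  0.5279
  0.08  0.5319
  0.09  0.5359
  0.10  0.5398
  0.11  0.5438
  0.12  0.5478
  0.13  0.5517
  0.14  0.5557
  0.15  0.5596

σ√T = 0.44·√0.1667 = 0.1796
d₁ = [ln(440/444) + (0.024 + 0.44²/2)·0.1667] / 0.1796 = [-0.0090 + 0.0201] / 0.1796 = 0.0617 ⇒ 0.06
d₂ = d₁ − σ√T = 0.0617 − 0.1796 = -0.1179 ⇒ -0.12
exp(−rT) = exp(−0.024·0.1667) = 0.9960
N(−d₂) = N(0.12) = 0.5478;  N(−d₁) = N(-0.06) = 0.4761
P = 444·0.9960·0.5478 − 440·0.4761 = 242.2503 − 209.4840 = 32.7663

$32.77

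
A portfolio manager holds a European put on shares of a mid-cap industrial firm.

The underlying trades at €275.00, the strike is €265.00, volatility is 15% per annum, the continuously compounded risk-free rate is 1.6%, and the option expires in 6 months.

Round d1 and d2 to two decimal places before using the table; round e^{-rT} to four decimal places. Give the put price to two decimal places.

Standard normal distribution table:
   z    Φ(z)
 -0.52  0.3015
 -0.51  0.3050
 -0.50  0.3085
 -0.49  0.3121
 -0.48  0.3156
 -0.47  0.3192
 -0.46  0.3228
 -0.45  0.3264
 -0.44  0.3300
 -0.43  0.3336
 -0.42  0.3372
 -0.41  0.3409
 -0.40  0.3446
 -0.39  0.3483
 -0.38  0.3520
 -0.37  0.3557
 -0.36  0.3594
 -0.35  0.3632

σ√T = 0.15 × 0.7071 = 0.1061
d₁ = [ln(275/265) + (0.016 + 0.15²/2)·0.5] / 0.1061 = [0.0370 + 0.0136] / 0.1061 = 0.4777 ≈ 0.48
d₂ = d₁ − σ√T = 0.4777 − 0.1061 = 0.3716 ≈ 0.37
e^(−rT) = e^(−0.016·0.5) = 0.9920
P = 265·0.9920·N(-0.37) − 275·N(-0.48) = 265·0.9920·0.3557 − 275·0.3156 = 93.5064 − 86.7900 = 6.7164

€6.72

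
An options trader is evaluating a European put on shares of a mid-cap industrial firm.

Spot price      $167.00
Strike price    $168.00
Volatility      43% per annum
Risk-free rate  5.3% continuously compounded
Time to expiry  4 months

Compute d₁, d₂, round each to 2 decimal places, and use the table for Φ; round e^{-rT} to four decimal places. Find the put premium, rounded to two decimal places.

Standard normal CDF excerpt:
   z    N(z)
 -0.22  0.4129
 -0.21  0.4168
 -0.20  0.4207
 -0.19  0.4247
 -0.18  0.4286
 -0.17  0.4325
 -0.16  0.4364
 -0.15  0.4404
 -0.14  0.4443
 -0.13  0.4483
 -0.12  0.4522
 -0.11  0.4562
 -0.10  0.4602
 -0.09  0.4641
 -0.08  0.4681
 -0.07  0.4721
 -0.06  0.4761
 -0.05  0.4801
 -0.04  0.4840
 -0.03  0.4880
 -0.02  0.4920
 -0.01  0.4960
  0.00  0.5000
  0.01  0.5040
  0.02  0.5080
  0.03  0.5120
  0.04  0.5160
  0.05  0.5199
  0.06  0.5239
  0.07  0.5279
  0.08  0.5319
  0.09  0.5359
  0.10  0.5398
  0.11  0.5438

$15.57

σ√T = 0.43·√0.3333 = 0.2483
ln(S/K) + (r + σ²/2)T = ln(167/168) + (0.053 + 0.43²/2)·0.3333 = -0.0060 + 0.0485 = 0.0425
d₁ = 0.0425 / 0.2483 = 0.1712 ⇒ 0.17
d₂ = d₁ − σ√T = 0.1712 − 0.2483 = -0.0770 ⇒ -0.08
e^(−rT) = e^(−0.053·0.3333) = 0.9825
N(−d₂) = N(0.08) = 0.5319;  N(−d₁) = N(-0.17) = 0.4325
P = 168·0.9825·0.5319 − 167·0.4325 = 87.7954 − 72.2275 = 15.5679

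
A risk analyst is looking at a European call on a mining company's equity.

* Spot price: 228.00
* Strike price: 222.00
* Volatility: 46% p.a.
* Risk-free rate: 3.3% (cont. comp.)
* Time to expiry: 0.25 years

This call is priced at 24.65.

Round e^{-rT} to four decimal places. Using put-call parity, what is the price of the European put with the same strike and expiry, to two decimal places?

16.83

exp(−rT) = exp(−0.033·0.25) = 0.9918
Put-call parity: C − P = S − K·e^(−rT) = 228 − 222·0.9918 = 228 − 220.1796 = 7.8204
P = C − (C − P) = 24.65 − (7.8204) = 16.8296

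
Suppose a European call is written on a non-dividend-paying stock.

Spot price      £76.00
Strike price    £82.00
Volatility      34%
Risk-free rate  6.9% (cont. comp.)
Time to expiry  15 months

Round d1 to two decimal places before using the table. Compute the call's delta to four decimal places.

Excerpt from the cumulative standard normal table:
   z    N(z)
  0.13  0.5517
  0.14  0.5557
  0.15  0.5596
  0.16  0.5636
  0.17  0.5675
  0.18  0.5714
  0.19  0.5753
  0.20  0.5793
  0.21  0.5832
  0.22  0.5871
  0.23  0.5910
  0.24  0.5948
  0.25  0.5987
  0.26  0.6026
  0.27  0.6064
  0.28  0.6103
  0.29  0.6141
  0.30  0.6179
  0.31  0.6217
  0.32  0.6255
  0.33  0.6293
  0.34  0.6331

T = 1.25;  σ√T = 0.3801
d₁ = [ln(76/82) + (0.069 + 0.34²/2)·1.25] / 0.3801 = [-0.0760 + 0.1585] / 0.3801 = 0.2171 ⇒ 0.22
N(d₁) = N(0.22) = 0.5871
Δ_call = N(d₁) = 0.5871

0.5871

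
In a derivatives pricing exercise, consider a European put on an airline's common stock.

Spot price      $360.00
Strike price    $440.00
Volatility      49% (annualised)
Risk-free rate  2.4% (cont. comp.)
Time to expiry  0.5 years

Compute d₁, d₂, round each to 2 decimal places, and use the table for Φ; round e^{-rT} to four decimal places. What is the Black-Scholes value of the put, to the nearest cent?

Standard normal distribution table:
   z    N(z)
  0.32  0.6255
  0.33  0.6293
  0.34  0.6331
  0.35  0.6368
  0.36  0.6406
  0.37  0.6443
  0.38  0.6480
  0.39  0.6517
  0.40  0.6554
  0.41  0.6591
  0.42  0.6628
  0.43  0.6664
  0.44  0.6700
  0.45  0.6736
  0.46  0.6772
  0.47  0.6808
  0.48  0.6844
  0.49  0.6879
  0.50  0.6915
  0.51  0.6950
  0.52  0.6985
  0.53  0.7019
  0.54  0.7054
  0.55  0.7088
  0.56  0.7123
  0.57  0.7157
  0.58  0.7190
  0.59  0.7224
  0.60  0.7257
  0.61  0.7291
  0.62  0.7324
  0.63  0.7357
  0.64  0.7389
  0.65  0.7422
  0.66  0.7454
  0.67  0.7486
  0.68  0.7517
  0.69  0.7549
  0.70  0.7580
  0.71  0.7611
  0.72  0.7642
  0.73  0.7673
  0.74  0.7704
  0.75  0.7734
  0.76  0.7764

σ√T = 0.49·√0.5 = 0.3465
d₁ = [ln(360/440) + (0.024 + 0.49²/2)·0.5] / 0.3465 = [-0.2007 + 0.0720] / 0.3465 = -0.3713 which rounds to -0.37
d₂ = d₁ − σ√T = -0.3713 − 0.3465 = -0.7178 which rounds to -0.72
e^(−rT) = e^(−0.024·0.5) = 0.9881
P = 440·0.9881·N(0.72) − 360·N(0.37) = 440·0.9881·0.7642 − 360·0.6443 = 332.2466 − 231.9480 = 100.2986

$100.30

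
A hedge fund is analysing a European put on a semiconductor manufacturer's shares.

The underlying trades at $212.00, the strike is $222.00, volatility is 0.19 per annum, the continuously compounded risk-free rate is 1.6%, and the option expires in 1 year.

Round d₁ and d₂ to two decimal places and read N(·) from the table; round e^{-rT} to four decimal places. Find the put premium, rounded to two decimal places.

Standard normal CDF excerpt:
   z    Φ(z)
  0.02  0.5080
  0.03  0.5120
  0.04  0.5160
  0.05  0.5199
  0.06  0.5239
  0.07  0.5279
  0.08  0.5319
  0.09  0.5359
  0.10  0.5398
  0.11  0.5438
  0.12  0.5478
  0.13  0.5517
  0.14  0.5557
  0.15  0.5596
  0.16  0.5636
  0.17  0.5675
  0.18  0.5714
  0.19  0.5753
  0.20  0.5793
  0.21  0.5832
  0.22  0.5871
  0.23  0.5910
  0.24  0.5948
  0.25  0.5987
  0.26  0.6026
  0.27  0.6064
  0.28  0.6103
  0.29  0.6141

σ√T = 0.19·√1 = 0.1900
ln(S/K) + (r + σ²/2)T = ln(212/222) + (0.016 + 0.19²/2)·1 = -0.0461 + 0.0340 = -0.0120
d₁ = -0.0120 / 0.1900 = -0.0634 → -0.06
d₂ = d₁ − σ√T = -0.0634 − 0.1900 = -0.2534 → -0.25
e^(−rT) = e^(−0.016·1) = 0.9841
N(−d₂) = N(0.25) = 0.5987;  N(−d₁) = N(0.06) = 0.5239
P = 222·0.9841·0.5987 − 212·0.5239 = 130.7981 − 111.0668 = 19.7313

$19.73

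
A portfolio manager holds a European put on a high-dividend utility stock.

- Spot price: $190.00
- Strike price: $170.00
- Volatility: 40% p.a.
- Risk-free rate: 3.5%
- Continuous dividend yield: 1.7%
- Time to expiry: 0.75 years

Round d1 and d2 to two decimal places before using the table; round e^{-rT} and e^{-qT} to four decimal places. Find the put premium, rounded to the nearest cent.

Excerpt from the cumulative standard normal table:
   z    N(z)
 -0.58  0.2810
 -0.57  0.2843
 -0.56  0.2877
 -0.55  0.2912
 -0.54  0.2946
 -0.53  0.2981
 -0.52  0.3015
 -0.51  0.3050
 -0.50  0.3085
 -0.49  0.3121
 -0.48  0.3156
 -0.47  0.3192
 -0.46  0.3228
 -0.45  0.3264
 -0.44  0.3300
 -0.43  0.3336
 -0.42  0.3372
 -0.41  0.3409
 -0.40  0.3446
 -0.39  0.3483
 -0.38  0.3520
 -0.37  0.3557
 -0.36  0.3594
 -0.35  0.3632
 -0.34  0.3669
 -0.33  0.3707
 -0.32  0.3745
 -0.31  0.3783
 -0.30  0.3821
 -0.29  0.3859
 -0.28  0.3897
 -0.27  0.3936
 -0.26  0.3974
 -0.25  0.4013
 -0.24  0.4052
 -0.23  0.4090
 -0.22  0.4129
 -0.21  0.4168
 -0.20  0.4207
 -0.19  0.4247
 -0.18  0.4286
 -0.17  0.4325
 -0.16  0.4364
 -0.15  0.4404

T = 0.75;  σ√T = 0.3464
d₁ = [ln(190/170) + (0.035 − 0.017 + 0.4²/2)·0.75] / 0.3464 = [0.1112 + 0.0735] / 0.3464 = 0.5333 → 0.53
d₂ = d₁ − σ√T = 0.5333 − 0.3464 = 0.1868 → 0.19
e^(−qT) = e^(−0.017·0.75) = 0.9873;  e^(−rT) = e^(−0.035·0.75) = 0.9741
P = 170·0.9741·N(-0.19) − 190·0.9873·N(-0.53) = 170·0.9741·0.4247 − 190·0.9873·0.2981 = 70.3290 − 55.9197 = 14.4094

$14.41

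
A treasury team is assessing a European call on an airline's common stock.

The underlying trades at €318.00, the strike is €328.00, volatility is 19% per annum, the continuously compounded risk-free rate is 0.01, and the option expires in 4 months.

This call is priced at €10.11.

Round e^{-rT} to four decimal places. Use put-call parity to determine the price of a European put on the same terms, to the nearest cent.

€19.03

exp(−rT) = exp(−0.01·0.3333) = 0.9967
Put-call parity: C − P = S − K·e^(−rT) = 318 − 328·0.9967 = 318 − 326.9176 = -8.9176
P = C − (C − P) = 10.11 − (-8.9176) = 19.0276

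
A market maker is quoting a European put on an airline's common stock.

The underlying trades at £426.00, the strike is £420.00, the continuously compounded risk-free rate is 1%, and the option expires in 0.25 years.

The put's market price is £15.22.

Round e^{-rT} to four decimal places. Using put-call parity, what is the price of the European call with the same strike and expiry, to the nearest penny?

exp(−rT) = exp(−0.01·0.25) = 0.9975
Put-call parity: C − P = S − K·e^(−rT) = 426 − 420·0.9975 = 426 − 418.9500 = 7.0500
C = P + (C − P) = 15.22 + (7.0500) = 22.2700

£22.27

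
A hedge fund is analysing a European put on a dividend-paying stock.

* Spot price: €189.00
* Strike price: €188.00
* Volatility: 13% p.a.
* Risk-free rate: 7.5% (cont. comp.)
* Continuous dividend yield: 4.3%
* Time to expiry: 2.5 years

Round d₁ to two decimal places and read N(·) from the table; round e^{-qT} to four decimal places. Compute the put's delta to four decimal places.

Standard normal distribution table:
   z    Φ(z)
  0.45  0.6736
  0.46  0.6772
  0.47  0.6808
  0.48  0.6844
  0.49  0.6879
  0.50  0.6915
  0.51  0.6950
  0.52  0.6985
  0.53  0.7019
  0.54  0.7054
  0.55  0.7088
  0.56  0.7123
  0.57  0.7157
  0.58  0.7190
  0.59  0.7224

T = 2.5;  σ√T = 0.2055
d₁ = [ln(189/188) + (0.075 − 0.043 + ½·0.13²)·2.5] / (σ√T) = (0.0053 + 0.1011) / 0.2055 = 0.5178 ≈ 0.52
N(d₁) = N(0.52) = 0.6985
Δ_put = e^(−qT)·(N(d₁) − 1) = 0.8981·(0.6985 − 1) = -0.2708

-0.2708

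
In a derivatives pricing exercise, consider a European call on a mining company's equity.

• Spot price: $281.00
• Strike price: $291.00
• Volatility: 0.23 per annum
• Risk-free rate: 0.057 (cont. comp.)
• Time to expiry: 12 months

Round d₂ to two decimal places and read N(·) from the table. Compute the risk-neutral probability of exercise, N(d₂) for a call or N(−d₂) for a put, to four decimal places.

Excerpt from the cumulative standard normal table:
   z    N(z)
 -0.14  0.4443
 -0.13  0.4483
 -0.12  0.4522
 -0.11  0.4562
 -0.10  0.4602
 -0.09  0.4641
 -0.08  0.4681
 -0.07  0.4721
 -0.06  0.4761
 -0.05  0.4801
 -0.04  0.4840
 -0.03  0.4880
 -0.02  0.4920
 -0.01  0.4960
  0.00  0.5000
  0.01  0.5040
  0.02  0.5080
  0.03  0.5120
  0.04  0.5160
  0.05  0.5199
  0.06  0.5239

0.4920

T = 1;  σ√T = 0.2300
d₁ = [ln(281/291) + (0.057 + 0.23²/2)·1] / 0.2300 = [-0.0350 + 0.0834] / 0.2300 = 0.2108 → 0.21
d₂ = d₁ − σ√T = 0.2108 − 0.2300 = -0.0192 → -0.02
Risk-neutral Pr[S_T > K] = N(d₂) = N(-0.02) = 0.4920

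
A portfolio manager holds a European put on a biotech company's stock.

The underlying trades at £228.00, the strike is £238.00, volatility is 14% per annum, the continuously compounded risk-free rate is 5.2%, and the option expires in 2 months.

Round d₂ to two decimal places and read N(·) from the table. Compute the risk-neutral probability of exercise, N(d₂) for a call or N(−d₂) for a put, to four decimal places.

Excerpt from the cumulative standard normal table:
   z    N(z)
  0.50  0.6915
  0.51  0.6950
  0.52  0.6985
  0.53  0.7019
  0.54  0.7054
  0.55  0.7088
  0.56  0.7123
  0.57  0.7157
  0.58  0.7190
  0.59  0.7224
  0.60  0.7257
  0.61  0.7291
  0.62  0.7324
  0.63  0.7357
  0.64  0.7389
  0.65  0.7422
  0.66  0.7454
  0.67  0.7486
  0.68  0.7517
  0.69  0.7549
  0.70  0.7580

σ√T = 0.14 × 0.4082 = 0.0572
d₁ = [ln(228/238) + (0.052 + 0.14²/2)·0.1667] / 0.0572 = [-0.0429 + 0.0103] / 0.0572 = -0.5708 → -0.57
d₂ = d₁ − σ√T = -0.5708 − 0.0572 = -0.6280 → -0.63
Risk-neutral Pr[S_T < K] = N(−d₂) = N(0.63) = 0.7357

0.7357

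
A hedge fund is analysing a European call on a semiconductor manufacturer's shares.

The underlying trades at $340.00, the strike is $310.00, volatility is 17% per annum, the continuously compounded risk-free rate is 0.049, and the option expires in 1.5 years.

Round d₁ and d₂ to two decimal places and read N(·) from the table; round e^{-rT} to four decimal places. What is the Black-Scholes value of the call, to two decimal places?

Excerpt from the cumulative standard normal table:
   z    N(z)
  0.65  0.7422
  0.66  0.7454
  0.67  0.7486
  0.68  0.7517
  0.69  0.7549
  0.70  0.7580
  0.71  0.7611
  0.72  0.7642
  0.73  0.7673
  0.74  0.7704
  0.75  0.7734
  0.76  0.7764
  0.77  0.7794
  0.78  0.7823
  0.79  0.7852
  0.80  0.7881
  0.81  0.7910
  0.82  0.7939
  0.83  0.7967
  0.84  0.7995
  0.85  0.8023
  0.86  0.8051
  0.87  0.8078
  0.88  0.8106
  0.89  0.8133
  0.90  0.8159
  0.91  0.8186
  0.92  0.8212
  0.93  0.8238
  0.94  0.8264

σ√T = 0.17·√1.5 = 0.2082
d₁ = [ln(340/310) + (0.049 + 0.17²/2)·1.5] / 0.2082 = [0.0924 + 0.0952] / 0.2082 = 0.9008 which rounds to 0.90
d₂ = d₁ − σ√T = 0.9008 − 0.2082 = 0.6926 which rounds to 0.69
e^(−rT) = e^(−0.049·1.5) = 0.9291
C = 340·N(0.90) − 310·0.9291·N(0.69) = 340·0.8159 − 310·0.9291·0.7549 = 277.4060 − 217.4271 = 59.9789

$59.98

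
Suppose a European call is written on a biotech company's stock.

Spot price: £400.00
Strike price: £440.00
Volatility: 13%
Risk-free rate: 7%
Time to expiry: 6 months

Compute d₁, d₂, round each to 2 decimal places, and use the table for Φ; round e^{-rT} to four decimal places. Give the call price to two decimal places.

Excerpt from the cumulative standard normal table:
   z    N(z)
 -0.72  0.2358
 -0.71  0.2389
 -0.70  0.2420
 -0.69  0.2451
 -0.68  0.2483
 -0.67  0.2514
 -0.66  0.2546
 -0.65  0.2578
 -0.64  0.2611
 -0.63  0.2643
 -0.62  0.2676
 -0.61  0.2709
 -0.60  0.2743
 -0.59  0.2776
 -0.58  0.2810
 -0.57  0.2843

T = 0.5;  σ√T = 0.0919
d₁ = [ln(400/440) + (0.07 + 0.13²/2)·0.5] / 0.0919 = [-0.0953 + 0.0392] / 0.0919 = -0.6101 ≈ -0.61
d₂ = d₁ − σ√T = -0.6101 − 0.0919 = -0.7021 ≈ -0.70
e^(−rT) = e^(−0.07·0.5) = 0.9656
C = 400·N(-0.61) − 440·0.9656·N(-0.70) = 400·0.2709 − 440·0.9656·0.2420 = 108.3600 − 102.8171 = 5.5429

£5.54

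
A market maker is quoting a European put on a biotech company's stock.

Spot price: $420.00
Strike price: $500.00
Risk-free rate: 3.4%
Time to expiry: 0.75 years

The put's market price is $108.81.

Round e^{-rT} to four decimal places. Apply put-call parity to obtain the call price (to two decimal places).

e^(−rT) = e^(−0.034·0.75) = 0.9748
Put-call parity: C − P = S − K·e^(−rT) = 420 − 500·0.9748 = 420 − 487.4000 = -67.4000
C = P + (C − P) = 108.81 + (-67.4000) = 41.4100

$41.41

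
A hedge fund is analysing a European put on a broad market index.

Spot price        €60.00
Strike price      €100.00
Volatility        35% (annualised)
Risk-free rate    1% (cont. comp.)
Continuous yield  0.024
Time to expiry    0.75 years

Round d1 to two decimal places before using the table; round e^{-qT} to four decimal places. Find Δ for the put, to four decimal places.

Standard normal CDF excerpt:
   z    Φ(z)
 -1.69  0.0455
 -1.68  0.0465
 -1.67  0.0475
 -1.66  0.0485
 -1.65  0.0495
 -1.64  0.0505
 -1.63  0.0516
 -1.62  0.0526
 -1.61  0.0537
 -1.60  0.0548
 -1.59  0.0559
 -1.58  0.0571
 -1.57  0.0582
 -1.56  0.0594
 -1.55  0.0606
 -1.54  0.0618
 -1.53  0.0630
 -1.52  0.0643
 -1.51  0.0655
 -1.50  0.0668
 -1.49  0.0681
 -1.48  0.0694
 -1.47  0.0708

σ√T = 0.35·√0.75 = 0.3031
ln(S/K) + (r − q + σ²/2)T = ln(60/100) + (0.01 − 0.024 + 0.35²/2)·0.75 = -0.5108 + 0.0354 = -0.4754
d₁ = -0.4754 / 0.3031 = -1.5684 → -1.57
N(d₁) = N(-1.57) = 0.0582
Δ_put = exp(−qT)·(N(d₁) − 1) = 0.9822·(0.0582 − 1) = -0.9250

-0.9250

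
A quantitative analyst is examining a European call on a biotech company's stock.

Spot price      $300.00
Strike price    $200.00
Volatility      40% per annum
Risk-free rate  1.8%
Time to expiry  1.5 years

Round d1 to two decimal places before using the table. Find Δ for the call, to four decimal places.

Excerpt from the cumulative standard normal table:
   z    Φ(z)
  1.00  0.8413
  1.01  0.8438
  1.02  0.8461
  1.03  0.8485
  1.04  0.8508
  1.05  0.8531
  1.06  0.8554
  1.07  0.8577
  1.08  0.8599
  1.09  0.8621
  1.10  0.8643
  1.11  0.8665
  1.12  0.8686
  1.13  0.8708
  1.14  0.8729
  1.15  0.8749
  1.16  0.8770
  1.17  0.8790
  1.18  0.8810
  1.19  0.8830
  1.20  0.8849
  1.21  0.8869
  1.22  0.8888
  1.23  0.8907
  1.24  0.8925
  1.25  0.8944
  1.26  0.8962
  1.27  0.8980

σ√T = 0.4·√1.5 = 0.4899
d₁ = [ln(300/200) + (0.018 + ½·0.4²)·1.5] / (σ√T) = (0.4055 + 0.1470) / 0.4899 = 1.1277 ⇒ 1.13
N(d₁) = N(1.13) = 0.8708
Δ_call = N(d₁) = 0.8708

0.8708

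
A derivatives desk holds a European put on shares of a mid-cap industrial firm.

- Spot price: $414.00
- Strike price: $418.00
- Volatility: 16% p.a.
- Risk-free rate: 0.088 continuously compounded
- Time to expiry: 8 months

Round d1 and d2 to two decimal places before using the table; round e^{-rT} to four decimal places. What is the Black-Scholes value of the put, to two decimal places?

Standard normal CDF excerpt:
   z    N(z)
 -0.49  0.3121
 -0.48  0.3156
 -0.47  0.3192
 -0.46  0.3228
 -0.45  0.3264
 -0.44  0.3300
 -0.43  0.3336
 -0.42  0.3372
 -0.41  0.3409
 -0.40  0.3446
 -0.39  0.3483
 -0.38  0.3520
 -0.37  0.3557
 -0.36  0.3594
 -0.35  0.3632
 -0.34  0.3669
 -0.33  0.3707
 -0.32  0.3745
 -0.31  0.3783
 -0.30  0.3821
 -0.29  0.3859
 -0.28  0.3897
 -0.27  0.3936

σ√T = 0.16·√0.6667 = 0.1306
d₁ = [ln(414/418) + (0.088 + 0.16²/2)·0.6667] / 0.1306 = [-0.0096 + 0.0672] / 0.1306 = 0.4408 ⇒ 0.44
d₂ = d₁ − σ√T = 0.4408 − 0.1306 = 0.3102 ⇒ 0.31
e^(−rT) = e^(−0.088·0.6667) = 0.9430
P = 418·0.9430·N(-0.31) − 414·N(-0.44) = 418·0.9430·0.3783 − 414·0.3300 = 149.1160 − 136.6200 = 12.4960

$12.50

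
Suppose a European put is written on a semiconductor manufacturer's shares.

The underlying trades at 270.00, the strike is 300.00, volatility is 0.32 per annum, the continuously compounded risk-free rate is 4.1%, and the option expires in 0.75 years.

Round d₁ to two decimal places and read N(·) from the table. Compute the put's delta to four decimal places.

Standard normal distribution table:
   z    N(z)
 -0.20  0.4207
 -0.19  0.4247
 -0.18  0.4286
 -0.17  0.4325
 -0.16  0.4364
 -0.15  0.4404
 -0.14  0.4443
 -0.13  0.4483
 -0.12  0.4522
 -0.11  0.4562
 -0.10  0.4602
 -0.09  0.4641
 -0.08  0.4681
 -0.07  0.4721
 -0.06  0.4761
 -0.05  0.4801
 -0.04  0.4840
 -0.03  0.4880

-0.5517

σ√T = 0.32 × 0.8660 = 0.2771
d₁ = [ln(270/300) + (0.041 + ½·0.32²)·0.75] / (σ√T) = (-0.1054 + 0.0692) / 0.2771 = -0.1307 ≈ -0.13
N(d₁) = N(-0.13) = 0.4483
Δ_put = N(d₁) − 1 = 0.4483 − 1 = -0.5517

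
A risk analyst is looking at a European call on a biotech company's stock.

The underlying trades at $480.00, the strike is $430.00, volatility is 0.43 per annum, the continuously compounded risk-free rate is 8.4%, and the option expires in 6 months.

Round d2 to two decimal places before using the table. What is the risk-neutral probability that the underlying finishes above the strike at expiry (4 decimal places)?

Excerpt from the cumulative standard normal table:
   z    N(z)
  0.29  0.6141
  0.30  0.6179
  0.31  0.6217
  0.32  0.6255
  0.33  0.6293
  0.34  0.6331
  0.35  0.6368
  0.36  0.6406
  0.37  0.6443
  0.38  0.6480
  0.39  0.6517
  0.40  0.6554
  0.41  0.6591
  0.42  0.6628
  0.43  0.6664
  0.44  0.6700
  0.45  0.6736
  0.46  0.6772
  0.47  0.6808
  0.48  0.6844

0.6368

T = 0.5;  σ√T = 0.3041
d₁ = [ln(480/430) + (0.084 + 0.43²/2)·0.5] / 0.3041 = [0.1100 + 0.0882] / 0.3041 = 0.6519 which rounds to 0.65
d₂ = d₁ − σ√T = 0.6519 − 0.3041 = 0.3479 which rounds to 0.35
Risk-neutral Pr[S_T > K] = N(d₂) = N(0.35) = 0.6368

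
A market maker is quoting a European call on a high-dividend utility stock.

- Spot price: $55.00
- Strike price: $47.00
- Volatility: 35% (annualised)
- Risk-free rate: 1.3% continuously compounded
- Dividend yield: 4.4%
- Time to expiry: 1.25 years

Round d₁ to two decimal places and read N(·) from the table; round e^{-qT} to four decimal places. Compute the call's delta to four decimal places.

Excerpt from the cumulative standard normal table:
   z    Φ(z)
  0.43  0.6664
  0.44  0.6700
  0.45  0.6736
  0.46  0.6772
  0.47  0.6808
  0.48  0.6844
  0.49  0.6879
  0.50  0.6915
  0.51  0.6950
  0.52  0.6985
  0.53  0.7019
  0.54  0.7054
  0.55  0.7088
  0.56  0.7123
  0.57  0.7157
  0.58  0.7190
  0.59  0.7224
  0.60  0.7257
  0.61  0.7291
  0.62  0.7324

0.6545

σ√T = 0.35·√1.25 = 0.3913
d₁ = [ln(55/47) + (0.013 − 0.044 + ½·0.35²)·1.25] / (σ√T) = (0.1572 + 0.0378) / 0.3913 = 0.4983 ⇒ 0.50
N(d₁) = N(0.50) = 0.6915
Δ_call = e^(−qT)·N(d₁) = 0.9465·0.6915 = 0.6545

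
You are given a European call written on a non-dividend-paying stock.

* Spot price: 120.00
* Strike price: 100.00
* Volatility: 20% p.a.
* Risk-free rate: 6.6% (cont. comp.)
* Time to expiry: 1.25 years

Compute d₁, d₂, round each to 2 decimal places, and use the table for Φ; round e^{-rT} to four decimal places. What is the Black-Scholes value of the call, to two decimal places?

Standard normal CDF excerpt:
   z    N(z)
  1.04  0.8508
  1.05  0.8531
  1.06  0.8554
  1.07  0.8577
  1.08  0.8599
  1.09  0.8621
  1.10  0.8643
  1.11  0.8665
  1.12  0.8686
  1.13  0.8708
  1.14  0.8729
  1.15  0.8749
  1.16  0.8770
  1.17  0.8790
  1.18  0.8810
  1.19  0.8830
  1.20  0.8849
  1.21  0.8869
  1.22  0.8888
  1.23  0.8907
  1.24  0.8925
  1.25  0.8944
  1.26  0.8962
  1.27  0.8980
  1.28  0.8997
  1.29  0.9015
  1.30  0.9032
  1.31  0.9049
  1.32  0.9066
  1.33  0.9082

29.41

σ√T = 0.2 × 1.1180 = 0.2236
ln(S/K) + (r + σ²/2)T = ln(120/100) + (0.066 + 0.2²/2)·1.25 = 0.1823 + 0.1075 = 0.2898
d₁ = 0.2898 / 0.2236 = 1.2961 → 1.30
d₂ = d₁ − σ√T = 1.2961 − 0.2236 = 1.0725 → 1.07
exp(−rT) = exp(−0.066·1.25) = 0.9208
C = 120·N(1.30) − 100·0.9208·N(1.07) = 120·0.9032 − 100·0.9208·0.8577 = 108.3840 − 78.9770 = 29.4070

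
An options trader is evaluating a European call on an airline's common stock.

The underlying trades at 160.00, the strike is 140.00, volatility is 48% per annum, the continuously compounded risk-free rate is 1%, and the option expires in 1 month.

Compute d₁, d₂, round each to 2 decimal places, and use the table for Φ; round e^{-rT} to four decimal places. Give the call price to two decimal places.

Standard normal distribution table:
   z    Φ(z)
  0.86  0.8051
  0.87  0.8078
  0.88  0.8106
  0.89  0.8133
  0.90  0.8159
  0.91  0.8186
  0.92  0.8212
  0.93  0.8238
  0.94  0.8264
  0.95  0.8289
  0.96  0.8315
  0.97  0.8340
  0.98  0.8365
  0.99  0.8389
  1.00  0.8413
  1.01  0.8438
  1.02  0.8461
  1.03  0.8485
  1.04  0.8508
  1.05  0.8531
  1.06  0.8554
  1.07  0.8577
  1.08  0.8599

σ√T = 0.48 × 0.2887 = 0.1386
d₁ = [ln(160/140) + (0.01 + 0.48²/2)·0.08333] / 0.1386 = [0.1335 + 0.0104] / 0.1386 = 1.0390 ⇒ 1.04
d₂ = d₁ − σ√T = 1.0390 − 0.1386 = 0.9004 ⇒ 0.90
e^(−rT) = e^(−0.01·0.08333) = 0.9992
N(d₁) = N(1.04) = 0.8508;  N(d₂) = N(0.90) = 0.8159
C = 160·0.8508 − 140·0.9992·0.8159 = 136.1280 − 114.1346 = 21.9934

21.99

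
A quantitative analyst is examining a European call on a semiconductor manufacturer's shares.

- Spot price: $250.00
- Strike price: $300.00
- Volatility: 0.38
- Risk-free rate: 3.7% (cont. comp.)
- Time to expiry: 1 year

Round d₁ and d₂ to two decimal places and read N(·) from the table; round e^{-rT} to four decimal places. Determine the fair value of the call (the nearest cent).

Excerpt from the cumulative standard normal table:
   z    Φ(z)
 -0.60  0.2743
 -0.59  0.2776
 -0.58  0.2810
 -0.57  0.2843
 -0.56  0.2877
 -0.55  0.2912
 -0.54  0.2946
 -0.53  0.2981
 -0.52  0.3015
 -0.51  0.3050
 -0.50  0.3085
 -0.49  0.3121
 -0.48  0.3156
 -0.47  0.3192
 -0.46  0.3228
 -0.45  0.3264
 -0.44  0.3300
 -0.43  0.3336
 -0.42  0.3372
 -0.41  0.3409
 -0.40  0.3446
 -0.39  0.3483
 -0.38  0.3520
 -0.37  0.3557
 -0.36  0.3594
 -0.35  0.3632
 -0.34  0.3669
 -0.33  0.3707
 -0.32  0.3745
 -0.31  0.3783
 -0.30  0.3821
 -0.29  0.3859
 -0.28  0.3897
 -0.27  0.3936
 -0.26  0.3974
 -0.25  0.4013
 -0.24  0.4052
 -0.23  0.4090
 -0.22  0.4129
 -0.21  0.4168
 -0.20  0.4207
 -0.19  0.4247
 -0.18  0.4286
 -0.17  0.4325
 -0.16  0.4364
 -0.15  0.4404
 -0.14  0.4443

$23.98

σ√T = 0.38 × 1.0000 = 0.3800
d₁ = [ln(250/300) + (0.037 + ½·0.38²)·1] / (σ√T) = (-0.1823 + 0.1092) / 0.3800 = -0.1924 which rounds to -0.19
d₂ = -0.1924 − 0.3800 = -0.5724 which rounds to -0.57
e^(−rT) = e^(−0.037·1) = 0.9637
N(d₁) = N(-0.19) = 0.4247;  N(d₂) = N(-0.57) = 0.2843
C = 250·0.4247 − 300·0.9637·0.2843 = 106.1750 − 82.1940 = 23.9810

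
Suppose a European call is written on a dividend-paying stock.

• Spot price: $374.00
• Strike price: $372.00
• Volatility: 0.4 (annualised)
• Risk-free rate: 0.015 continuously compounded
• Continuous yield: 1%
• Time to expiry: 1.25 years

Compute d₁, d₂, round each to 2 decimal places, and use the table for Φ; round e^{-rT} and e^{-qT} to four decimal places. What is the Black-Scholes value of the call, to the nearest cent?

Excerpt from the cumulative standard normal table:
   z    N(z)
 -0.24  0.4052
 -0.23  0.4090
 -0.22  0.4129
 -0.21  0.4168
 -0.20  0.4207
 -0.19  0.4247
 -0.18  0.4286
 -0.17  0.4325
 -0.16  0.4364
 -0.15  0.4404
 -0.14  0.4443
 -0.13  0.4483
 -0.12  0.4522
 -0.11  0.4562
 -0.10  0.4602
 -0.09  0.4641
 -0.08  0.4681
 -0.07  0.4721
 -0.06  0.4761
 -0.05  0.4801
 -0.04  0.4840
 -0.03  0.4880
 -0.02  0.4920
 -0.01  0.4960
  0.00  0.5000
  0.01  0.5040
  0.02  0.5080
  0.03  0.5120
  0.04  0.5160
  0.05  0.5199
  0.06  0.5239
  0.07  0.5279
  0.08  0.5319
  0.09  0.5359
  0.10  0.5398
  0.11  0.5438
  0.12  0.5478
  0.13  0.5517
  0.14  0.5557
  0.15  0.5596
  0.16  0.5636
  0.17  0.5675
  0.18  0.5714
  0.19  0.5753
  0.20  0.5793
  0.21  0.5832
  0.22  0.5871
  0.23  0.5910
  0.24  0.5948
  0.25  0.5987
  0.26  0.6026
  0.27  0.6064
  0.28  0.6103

$67.55

σ√T = 0.4 × 1.1180 = 0.4472
d₁ = [ln(374/372) + (0.015 − 0.01 + 0.4²/2)·1.25] / 0.4472 = [0.0054 + 0.1063] / 0.4472 = 0.2496 ≈ 0.25
d₂ = d₁ − σ√T = 0.2496 − 0.4472 = -0.1976 ≈ -0.20
e^(−qT) = e^(−0.01·1.25) = 0.9876;  e^(−rT) = e^(−0.015·1.25) = 0.9814
C = 374·0.9876·N(0.25) − 372·0.9814·N(-0.20) = 374·0.9876·0.5987 − 372·0.9814·0.4207 = 221.1373 − 153.5895 = 67.5478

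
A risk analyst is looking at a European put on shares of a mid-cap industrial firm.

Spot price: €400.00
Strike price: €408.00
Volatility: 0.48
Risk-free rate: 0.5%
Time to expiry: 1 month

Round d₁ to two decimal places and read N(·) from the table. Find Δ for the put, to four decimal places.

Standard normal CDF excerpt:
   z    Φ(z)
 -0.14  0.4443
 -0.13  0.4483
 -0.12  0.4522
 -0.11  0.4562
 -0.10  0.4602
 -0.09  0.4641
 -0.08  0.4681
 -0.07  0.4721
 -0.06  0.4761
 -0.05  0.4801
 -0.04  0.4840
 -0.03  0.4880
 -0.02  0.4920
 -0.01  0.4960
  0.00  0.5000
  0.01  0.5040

-0.5279

σ√T = 0.48·√0.08333 = 0.1386
d₁ = [ln(400/408) + (0.005 + ½·0.48²)·0.08333] / (σ√T) = (-0.0198 + 0.0100) / 0.1386 = -0.0706 → -0.07
N(d₁) = N(-0.07) = 0.4721
Δ_put = N(d₁) − 1 = 0.4721 − 1 = -0.5279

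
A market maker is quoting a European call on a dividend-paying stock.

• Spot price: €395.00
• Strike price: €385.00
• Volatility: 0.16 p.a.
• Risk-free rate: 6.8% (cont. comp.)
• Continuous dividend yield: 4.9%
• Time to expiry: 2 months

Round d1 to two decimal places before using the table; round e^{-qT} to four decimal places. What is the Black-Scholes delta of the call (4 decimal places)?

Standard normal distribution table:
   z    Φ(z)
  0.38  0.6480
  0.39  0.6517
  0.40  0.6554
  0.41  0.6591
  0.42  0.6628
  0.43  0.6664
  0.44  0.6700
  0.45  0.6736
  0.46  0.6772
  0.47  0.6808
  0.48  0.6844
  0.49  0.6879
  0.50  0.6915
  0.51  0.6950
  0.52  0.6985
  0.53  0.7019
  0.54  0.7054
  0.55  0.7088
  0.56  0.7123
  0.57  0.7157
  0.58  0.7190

0.6753

σ√T = 0.16·√0.1667 = 0.0653
d₁ = [ln(395/385) + (0.068 − 0.049 + 0.16²/2)·0.1667] / 0.0653 = [0.0256 + 0.0053] / 0.0653 = 0.4737 → 0.47
N(d₁) = N(0.47) = 0.6808
Δ_call = exp(−qT)·N(d₁) = 0.9919·0.6808 = 0.6753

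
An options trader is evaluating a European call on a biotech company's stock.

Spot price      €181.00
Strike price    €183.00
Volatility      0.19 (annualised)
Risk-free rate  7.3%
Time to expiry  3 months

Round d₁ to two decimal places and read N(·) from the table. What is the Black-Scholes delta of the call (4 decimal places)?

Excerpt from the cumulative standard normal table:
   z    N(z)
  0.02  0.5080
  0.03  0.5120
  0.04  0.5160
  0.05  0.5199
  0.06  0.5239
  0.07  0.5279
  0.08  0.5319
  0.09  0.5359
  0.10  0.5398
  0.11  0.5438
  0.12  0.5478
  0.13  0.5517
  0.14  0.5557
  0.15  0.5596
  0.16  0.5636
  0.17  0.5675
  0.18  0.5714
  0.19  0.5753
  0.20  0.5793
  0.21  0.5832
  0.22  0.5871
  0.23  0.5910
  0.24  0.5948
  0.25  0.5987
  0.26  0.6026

0.5478

T = 0.25;  σ√T = 0.0950
d₁ = [ln(181/183) + (0.073 + 0.19²/2)·0.25] / 0.0950 = [-0.0110 + 0.0228] / 0.0950 = 0.1239 → 0.12
N(d₁) = N(0.12) = 0.5478
Δ_call = N(d₁) = 0.5478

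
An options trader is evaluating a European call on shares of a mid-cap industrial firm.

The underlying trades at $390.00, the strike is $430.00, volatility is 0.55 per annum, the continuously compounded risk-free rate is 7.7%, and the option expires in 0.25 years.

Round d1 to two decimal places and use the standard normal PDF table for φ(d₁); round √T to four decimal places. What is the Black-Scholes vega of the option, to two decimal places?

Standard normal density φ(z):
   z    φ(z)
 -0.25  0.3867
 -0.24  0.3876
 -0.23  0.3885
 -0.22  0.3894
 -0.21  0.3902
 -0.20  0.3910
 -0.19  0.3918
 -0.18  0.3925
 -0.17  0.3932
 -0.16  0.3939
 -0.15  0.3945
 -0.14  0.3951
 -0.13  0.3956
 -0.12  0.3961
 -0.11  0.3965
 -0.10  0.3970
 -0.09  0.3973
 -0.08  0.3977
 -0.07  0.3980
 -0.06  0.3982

σ√T = 0.55 × 0.5000 = 0.2750
d₁ = [ln(390/430) + (0.077 + ½·0.55²)·0.25] / (σ√T) = (-0.0976 + 0.0571) / 0.2750 = -0.1475 ⇒ -0.15
√T = √0.25 = 0.5000
φ(d₁) = φ(-0.15) = 0.3945
vega = S·φ(d₁)·√T = 390·0.3945·0.5000 = 76.9275

76.93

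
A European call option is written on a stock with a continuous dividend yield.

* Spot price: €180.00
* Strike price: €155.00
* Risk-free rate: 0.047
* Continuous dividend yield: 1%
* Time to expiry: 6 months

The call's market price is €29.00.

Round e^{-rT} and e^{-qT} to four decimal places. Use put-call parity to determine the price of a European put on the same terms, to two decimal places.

e^(−qT) = e^(−0.01·0.5) = 0.9950;  e^(−rT) = e^(−0.047·0.5) = 0.9768
Put-call parity: C − P = S·e^(−qT) − K·e^(−rT) = 180·0.9950 − 155·0.9768 = 179.1000 − 151.4040 = 27.6960
P = C − (C − P) = 29.00 − (27.6960) = 1.3040

€1.30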